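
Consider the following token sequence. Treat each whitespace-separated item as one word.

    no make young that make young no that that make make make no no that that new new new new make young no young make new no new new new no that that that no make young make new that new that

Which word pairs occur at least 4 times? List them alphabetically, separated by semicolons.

make young; new new; that that

Bigram counts meeting the condition (at least 4 times):
  make young: 4
  new new: 5
  that that: 4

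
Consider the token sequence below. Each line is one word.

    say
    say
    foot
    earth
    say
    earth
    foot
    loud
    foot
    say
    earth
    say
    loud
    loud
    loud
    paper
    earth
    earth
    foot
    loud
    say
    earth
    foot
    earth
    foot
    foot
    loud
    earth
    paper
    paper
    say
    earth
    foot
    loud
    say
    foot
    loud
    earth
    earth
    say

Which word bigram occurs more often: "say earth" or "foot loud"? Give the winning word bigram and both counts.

"say earth": 4 occurrences
"foot loud": 5 occurrences

"foot loud" (5 vs 4)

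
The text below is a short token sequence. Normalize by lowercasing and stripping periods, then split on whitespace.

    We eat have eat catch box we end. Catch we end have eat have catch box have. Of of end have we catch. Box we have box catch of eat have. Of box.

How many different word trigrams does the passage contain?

30

33 tokens → 31 trigram windows in total.
Repeated trigrams (each contributes count−1 duplicates):
  catch box we: 2
1 duplicate windows → 31 − 1 = 30 distinct.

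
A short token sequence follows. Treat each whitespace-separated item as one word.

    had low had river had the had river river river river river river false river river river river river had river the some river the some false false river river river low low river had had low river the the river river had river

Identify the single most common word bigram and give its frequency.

"river river", 12 times

Bigram frequencies (highest first):
  river river: 12
  had river: 4
  river had: 4
  river the: 3
  had low: 2
  false river: 2
  … (14 more, each ≤ 2)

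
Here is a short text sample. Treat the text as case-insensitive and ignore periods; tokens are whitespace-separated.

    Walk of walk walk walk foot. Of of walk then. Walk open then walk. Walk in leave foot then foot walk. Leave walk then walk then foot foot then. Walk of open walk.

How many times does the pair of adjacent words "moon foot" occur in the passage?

Scanning the 32 overlapping bigram windows for "moon foot":
  (none found)

0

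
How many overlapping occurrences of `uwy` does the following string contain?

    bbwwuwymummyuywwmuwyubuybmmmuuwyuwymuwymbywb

5

Sliding a length-3 window over the 44 characters (42 positions):
  position 5–7: uwy
  position 18–20: uwy
  position 30–32: uwy
  position 33–35: uwy
  position 37–39: uwy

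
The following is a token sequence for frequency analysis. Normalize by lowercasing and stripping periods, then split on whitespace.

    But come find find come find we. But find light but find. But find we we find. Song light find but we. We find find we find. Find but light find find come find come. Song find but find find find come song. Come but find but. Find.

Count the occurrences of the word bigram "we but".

1

Scanning the 47 overlapping bigram windows for "we but":
  position 7–8: we but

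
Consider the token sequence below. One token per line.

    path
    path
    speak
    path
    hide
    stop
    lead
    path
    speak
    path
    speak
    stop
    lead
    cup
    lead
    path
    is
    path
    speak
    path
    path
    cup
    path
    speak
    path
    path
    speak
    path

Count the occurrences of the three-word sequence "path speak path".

5

Scanning the 26 overlapping trigram windows for "path speak path":
  position 2–4: path speak path
  position 8–10: path speak path
  position 18–20: path speak path
  position 23–25: path speak path
  position 26–28: path speak path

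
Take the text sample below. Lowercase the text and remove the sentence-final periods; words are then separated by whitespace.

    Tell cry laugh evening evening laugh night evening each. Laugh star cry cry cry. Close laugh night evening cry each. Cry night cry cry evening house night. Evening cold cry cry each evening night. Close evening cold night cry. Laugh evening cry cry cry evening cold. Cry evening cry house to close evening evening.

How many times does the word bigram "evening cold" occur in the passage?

3

Scanning the 53 overlapping bigram windows for "evening cold":
  position 28–29: evening cold
  position 36–37: evening cold
  position 45–46: evening cold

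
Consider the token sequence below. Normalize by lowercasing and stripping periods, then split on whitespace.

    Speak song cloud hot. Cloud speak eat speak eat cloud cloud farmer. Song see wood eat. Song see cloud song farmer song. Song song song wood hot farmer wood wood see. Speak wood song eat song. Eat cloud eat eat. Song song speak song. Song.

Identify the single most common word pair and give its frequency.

"song song", 5 times

Bigram frequencies (highest first):
  song song: 5
  eat song: 3
  speak song: 2
  speak eat: 2
  eat cloud: 2
  farmer song: 2
  … (26 more, each ≤ 2)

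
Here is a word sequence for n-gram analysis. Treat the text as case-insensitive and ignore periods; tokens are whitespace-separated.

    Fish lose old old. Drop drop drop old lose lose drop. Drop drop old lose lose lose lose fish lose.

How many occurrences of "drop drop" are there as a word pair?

Scanning the 19 overlapping bigram windows for "drop drop":
  position 5–6: drop drop
  position 6–7: drop drop
  position 11–12: drop drop
  position 12–13: drop drop

4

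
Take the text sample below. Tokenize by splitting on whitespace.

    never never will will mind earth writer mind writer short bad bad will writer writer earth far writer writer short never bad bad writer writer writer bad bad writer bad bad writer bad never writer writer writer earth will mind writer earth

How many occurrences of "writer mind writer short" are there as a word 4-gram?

1

Scanning the 39 overlapping 4-gram windows for "writer mind writer short":
  position 7–10: writer mind writer short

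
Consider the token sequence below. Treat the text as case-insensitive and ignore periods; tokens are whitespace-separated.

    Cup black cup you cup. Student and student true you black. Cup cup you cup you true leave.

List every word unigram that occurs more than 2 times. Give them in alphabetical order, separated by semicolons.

cup; you

Unigram counts meeting the condition (more than 2 times):
  cup: 6
  you: 4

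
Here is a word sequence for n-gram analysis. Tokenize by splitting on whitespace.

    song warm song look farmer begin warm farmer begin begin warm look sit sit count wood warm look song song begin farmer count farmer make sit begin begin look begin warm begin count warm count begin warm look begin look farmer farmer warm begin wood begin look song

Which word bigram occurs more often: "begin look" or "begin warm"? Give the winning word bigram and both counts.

"begin look": 3 occurrences
"begin warm": 4 occurrences

"begin warm" (4 vs 3)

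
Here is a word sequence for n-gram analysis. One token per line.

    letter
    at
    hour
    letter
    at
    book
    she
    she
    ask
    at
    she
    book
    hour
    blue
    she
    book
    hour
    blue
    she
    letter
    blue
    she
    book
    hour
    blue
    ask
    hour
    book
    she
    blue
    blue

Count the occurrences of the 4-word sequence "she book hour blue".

3

Scanning the 28 overlapping 4-gram windows for "she book hour blue":
  position 11–14: she book hour blue
  position 15–18: she book hour blue
  position 22–25: she book hour blue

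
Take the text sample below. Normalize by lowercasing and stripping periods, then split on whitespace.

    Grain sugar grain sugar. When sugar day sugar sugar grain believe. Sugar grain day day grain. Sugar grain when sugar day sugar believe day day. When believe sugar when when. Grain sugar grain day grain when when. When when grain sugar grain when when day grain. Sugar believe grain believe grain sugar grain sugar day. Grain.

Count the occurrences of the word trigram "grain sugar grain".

5

Scanning the 54 overlapping trigram windows for "grain sugar grain":
  position 1–3: grain sugar grain
  position 16–18: grain sugar grain
  position 31–33: grain sugar grain
  position 40–42: grain sugar grain
  position 51–53: grain sugar grain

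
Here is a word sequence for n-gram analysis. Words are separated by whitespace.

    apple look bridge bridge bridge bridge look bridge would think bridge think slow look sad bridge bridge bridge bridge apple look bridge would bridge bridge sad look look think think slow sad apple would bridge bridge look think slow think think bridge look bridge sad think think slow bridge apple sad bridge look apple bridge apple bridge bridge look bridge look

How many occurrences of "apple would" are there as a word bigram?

Scanning the 60 overlapping bigram windows for "apple would":
  position 33–34: apple would

1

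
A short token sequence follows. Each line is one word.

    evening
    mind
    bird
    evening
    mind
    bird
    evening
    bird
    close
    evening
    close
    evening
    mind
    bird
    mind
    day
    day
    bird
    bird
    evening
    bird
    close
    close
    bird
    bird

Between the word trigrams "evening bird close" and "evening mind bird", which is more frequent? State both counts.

"evening mind bird" (3 vs 2)

"evening bird close": 2 occurrences
"evening mind bird": 3 occurrences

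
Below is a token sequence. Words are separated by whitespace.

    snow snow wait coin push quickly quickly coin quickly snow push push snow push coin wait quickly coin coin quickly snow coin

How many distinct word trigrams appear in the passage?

19

22 tokens → 20 trigram windows in total.
Repeated trigrams (each contributes count−1 duplicates):
  coin quickly snow: 2
1 duplicate windows → 20 − 1 = 19 distinct.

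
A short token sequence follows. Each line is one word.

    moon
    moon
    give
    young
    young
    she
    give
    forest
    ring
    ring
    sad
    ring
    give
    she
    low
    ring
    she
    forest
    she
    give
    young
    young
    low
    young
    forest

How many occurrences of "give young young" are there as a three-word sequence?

Scanning the 23 overlapping trigram windows for "give young young":
  position 3–5: give young young
  position 20–22: give young young

2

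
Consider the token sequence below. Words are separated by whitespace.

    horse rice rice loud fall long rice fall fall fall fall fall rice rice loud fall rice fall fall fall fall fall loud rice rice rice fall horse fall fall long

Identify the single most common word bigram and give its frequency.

"fall fall", 9 times

Bigram frequencies (highest first):
  fall fall: 9
  rice rice: 4
  rice fall: 3
  rice loud: 2
  loud fall: 2
  fall long: 2
  … (7 more, each ≤ 2)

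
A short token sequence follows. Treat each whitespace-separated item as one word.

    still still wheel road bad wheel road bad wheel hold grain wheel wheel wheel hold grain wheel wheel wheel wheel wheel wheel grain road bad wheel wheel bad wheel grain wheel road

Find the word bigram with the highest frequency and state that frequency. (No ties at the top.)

Bigram frequencies (highest first):
  wheel wheel: 8
  bad wheel: 4
  wheel road: 3
  road bad: 3
  grain wheel: 3
  wheel hold: 2
  … (6 more, each ≤ 2)

"wheel wheel", 8 times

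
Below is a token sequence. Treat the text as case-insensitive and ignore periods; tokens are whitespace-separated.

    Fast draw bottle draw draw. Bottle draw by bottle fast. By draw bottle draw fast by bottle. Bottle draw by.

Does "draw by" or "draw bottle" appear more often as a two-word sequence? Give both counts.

"draw bottle" (3 vs 2)

"draw by": 2 occurrences
"draw bottle": 3 occurrences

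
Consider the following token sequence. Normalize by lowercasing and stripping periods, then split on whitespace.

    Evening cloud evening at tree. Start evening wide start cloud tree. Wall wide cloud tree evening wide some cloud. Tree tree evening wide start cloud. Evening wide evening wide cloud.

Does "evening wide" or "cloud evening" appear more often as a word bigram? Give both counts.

"evening wide": 5 occurrences
"cloud evening": 2 occurrences

"evening wide" (5 vs 2)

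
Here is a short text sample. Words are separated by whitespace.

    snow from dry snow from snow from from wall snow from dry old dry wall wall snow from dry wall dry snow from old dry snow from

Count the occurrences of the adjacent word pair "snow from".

Scanning the 26 overlapping bigram windows for "snow from":
  position 1–2: snow from
  position 4–5: snow from
  position 6–7: snow from
  position 10–11: snow from
  position 17–18: snow from
  position 22–23: snow from
  position 26–27: snow from

7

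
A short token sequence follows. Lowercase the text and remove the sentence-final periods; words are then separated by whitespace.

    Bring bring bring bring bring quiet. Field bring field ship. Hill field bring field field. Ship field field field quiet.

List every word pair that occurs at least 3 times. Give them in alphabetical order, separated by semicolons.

Bigram counts meeting the condition (at least 3 times):
  bring bring: 4
  field field: 3

bring bring; field field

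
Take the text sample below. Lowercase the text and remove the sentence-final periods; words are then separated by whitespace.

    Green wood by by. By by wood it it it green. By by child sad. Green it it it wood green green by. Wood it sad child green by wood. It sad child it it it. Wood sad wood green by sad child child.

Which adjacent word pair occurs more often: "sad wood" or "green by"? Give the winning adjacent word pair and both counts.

"green by" (4 vs 1)

"sad wood": 1 occurrence
"green by": 4 occurrences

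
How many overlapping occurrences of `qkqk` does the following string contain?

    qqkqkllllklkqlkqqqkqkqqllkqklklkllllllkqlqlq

2

Sliding a length-4 window over the 44 characters (41 positions):
  position 2–5: qkqk
  position 18–21: qkqk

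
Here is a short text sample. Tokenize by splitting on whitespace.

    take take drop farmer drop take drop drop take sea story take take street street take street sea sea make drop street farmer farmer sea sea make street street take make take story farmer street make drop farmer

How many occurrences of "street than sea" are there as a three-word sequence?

0

Scanning the 36 overlapping trigram windows for "street than sea":
  (none found)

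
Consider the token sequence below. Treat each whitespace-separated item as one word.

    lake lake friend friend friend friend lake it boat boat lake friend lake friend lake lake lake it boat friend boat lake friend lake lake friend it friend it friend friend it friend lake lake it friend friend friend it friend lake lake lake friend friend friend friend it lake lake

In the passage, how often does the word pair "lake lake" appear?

Scanning the 50 overlapping bigram windows for "lake lake":
  position 1–2: lake lake
  position 15–16: lake lake
  position 16–17: lake lake
  position 24–25: lake lake
  position 34–35: lake lake
  position 42–43: lake lake
  position 43–44: lake lake
  position 50–51: lake lake

8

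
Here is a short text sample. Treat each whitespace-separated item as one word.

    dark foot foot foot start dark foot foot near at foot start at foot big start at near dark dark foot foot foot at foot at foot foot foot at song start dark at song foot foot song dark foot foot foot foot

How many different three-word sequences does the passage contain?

32

43 tokens → 41 trigram windows in total.
Repeated trigrams (each contributes count−1 duplicates):
  foot foot foot: 5
  dark foot foot: 4
  foot at foot: 2
  foot foot at: 2
9 duplicate windows → 41 − 9 = 32 distinct.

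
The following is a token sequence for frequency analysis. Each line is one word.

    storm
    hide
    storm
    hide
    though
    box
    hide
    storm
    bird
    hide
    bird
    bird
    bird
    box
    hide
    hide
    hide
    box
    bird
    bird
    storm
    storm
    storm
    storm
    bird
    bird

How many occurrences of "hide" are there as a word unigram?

Scanning the 26 tokens for "hide":
  position 2: hide
  position 4: hide
  position 7: hide
  position 10: hide
  position 15: hide
  position 16: hide
  position 17: hide

7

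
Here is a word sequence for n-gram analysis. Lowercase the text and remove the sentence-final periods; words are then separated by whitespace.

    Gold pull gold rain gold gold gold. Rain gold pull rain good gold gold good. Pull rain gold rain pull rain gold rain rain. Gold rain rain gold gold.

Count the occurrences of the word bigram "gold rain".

5

Scanning the 28 overlapping bigram windows for "gold rain":
  position 3–4: gold rain
  position 7–8: gold rain
  position 18–19: gold rain
  position 22–23: gold rain
  position 25–26: gold rain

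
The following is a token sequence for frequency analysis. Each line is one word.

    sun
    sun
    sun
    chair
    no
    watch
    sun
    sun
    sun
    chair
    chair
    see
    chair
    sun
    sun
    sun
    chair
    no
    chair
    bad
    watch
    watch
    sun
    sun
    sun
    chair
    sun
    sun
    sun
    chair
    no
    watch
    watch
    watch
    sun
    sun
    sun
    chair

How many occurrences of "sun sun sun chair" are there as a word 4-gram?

6

Scanning the 35 overlapping 4-gram windows for "sun sun sun chair":
  position 1–4: sun sun sun chair
  position 7–10: sun sun sun chair
  position 14–17: sun sun sun chair
  position 23–26: sun sun sun chair
  position 27–30: sun sun sun chair
  position 35–38: sun sun sun chair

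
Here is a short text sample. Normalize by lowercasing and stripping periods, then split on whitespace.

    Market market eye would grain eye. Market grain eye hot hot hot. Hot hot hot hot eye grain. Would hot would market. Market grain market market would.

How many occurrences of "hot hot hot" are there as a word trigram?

Scanning the 25 overlapping trigram windows for "hot hot hot":
  position 10–12: hot hot hot
  position 11–13: hot hot hot
  position 12–14: hot hot hot
  position 13–15: hot hot hot
  position 14–16: hot hot hot

5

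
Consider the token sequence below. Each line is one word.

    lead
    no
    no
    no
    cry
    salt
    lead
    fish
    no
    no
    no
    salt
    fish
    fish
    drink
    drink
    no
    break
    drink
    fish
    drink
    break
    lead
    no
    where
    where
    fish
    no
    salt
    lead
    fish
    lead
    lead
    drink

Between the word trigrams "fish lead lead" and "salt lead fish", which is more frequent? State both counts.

"salt lead fish" (2 vs 1)

"fish lead lead": 1 occurrence
"salt lead fish": 2 occurrences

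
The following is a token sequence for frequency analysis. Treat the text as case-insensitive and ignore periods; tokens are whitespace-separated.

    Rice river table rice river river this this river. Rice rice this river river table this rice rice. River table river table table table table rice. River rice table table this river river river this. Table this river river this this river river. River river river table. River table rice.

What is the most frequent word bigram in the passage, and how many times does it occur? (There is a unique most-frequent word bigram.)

Bigram frequencies (highest first):
  river river: 9
  river table: 6
  this river: 5
  rice river: 4
  table table: 4
  table rice: 3
  … (10 more, each ≤ 3)

"river river", 9 times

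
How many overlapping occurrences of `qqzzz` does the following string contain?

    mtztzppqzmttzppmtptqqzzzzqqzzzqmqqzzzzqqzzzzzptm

4

Sliding a length-5 window over the 48 characters (44 positions):
  position 20–24: qqzzz
  position 26–30: qqzzz
  position 33–37: qqzzz
  position 39–43: qqzzz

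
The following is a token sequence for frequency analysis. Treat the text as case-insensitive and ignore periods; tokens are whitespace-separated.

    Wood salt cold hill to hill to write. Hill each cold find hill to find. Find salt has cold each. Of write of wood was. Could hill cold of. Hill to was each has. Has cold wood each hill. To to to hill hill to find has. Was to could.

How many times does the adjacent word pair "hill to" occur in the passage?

6

Scanning the 49 overlapping bigram windows for "hill to":
  position 4–5: hill to
  position 6–7: hill to
  position 13–14: hill to
  position 30–31: hill to
  position 39–40: hill to
  position 44–45: hill to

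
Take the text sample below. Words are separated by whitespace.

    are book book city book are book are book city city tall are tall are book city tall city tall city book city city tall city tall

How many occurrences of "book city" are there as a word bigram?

Scanning the 26 overlapping bigram windows for "book city":
  position 3–4: book city
  position 9–10: book city
  position 16–17: book city
  position 22–23: book city

4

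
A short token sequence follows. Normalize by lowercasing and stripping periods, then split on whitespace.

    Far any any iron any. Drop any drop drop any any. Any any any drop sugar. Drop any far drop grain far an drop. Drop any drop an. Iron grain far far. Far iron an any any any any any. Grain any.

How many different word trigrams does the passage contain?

42 tokens → 40 trigram windows in total.
Repeated trigrams (each contributes count−1 duplicates):
  any any any: 6
  drop any drop: 2
  drop drop any: 2
7 duplicate windows → 40 − 7 = 33 distinct.

33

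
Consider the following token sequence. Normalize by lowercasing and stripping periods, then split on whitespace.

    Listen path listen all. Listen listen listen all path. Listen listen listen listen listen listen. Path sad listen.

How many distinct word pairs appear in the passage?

8

18 tokens → 17 bigram windows in total.
Repeated bigrams (each contributes count−1 duplicates):
  listen listen: 7
  listen all: 2
  listen path: 2
  path listen: 2
9 duplicate windows → 17 − 9 = 8 distinct.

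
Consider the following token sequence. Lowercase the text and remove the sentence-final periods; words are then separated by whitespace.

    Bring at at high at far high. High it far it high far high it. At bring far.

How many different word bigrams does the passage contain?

15

18 tokens → 17 bigram windows in total.
Repeated bigrams (each contributes count−1 duplicates):
  far high: 2
  high it: 2
2 duplicate windows → 17 − 2 = 15 distinct.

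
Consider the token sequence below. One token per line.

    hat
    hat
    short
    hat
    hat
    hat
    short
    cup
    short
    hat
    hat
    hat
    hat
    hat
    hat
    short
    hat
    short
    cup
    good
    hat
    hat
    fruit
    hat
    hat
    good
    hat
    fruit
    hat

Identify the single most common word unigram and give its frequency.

"hat", 18 times

Unigram frequencies (highest first):
  hat: 18
  short: 5
  cup: 2
  good: 2
  fruit: 2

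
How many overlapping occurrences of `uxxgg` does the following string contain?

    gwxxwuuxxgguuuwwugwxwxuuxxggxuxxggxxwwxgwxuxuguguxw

Sliding a length-5 window over the 51 characters (47 positions):
  position 7–11: uxxgg
  position 24–28: uxxgg
  position 30–34: uxxgg

3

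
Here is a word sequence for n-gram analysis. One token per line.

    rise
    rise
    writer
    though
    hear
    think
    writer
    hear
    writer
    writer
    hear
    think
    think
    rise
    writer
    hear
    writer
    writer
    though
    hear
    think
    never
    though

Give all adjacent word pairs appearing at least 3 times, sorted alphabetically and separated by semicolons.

Bigram counts meeting the condition (at least 3 times):
  hear think: 3
  writer hear: 3

hear think; writer hear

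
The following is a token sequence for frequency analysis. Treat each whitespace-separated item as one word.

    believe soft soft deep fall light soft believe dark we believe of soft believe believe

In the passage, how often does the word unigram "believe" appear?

Scanning the 15 tokens for "believe":
  position 1: believe
  position 8: believe
  position 11: believe
  position 14: believe
  position 15: believe

5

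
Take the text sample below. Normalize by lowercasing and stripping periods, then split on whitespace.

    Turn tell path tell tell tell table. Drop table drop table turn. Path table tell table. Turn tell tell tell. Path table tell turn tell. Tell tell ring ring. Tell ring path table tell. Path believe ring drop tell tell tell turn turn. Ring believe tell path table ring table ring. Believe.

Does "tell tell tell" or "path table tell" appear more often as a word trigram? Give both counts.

"tell tell tell" (4 vs 3)

"tell tell tell": 4 occurrences
"path table tell": 3 occurrences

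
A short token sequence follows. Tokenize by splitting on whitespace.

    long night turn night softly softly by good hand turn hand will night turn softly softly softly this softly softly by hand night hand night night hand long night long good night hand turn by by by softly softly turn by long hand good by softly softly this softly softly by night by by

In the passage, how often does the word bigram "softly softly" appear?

Scanning the 53 overlapping bigram windows for "softly softly":
  position 5–6: softly softly
  position 15–16: softly softly
  position 16–17: softly softly
  position 19–20: softly softly
  position 38–39: softly softly
  position 46–47: softly softly
  position 49–50: softly softly

7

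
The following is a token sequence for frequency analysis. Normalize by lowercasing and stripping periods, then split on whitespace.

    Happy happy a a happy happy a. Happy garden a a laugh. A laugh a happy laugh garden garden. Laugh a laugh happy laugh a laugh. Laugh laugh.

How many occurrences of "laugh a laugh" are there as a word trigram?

3

Scanning the 26 overlapping trigram windows for "laugh a laugh":
  position 12–14: laugh a laugh
  position 20–22: laugh a laugh
  position 24–26: laugh a laugh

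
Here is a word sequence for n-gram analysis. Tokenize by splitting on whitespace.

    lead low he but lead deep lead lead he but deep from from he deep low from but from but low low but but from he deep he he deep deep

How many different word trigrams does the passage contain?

28

31 tokens → 29 trigram windows in total.
Repeated trigrams (each contributes count−1 duplicates):
  from he deep: 2
1 duplicate windows → 29 − 1 = 28 distinct.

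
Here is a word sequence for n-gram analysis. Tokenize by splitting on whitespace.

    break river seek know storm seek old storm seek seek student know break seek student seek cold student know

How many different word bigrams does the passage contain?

15

19 tokens → 18 bigram windows in total.
Repeated bigrams (each contributes count−1 duplicates):
  seek student: 2
  storm seek: 2
  student know: 2
3 duplicate windows → 18 − 3 = 15 distinct.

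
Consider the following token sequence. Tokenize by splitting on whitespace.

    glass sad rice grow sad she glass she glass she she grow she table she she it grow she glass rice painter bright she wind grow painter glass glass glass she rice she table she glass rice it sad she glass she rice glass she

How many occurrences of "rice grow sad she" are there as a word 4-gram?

1

Scanning the 42 overlapping 4-gram windows for "rice grow sad she":
  position 3–6: rice grow sad she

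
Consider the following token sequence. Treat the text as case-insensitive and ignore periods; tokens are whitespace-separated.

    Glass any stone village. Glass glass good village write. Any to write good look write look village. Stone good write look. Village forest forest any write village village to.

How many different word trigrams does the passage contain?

29 tokens → 27 trigram windows in total.
Repeated trigrams (each contributes count−1 duplicates):
  write look village: 2
1 duplicate windows → 27 − 1 = 26 distinct.

26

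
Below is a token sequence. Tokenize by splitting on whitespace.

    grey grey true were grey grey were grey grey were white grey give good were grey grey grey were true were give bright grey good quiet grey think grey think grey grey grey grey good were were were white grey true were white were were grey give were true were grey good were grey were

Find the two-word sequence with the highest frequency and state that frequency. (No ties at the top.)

Bigram frequencies (highest first):
  grey grey: 8
  were grey: 6
  true were: 4
  grey were: 4
  were white: 3
  good were: 3
  … (16 more, each ≤ 3)

"grey grey", 8 times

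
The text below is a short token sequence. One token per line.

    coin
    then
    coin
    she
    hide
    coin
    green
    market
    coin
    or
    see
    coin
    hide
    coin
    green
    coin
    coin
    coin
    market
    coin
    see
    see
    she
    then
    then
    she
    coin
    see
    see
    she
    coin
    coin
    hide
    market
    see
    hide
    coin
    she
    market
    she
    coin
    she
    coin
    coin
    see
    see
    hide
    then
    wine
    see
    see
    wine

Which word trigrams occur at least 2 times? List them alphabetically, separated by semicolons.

coin see see; hide coin green; see see she; she coin coin

Trigram counts meeting the condition (at least 2 times):
  coin see see: 3
  hide coin green: 2
  see see she: 2
  she coin coin: 2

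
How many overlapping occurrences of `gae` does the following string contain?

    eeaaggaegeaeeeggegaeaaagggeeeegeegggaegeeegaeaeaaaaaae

4

Sliding a length-3 window over the 54 characters (52 positions):
  position 6–8: gae
  position 18–20: gae
  position 36–38: gae
  position 43–45: gae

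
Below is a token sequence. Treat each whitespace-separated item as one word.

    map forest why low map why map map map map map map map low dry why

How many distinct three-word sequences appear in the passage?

10

16 tokens → 14 trigram windows in total.
Repeated trigrams (each contributes count−1 duplicates):
  map map map: 5
4 duplicate windows → 14 − 4 = 10 distinct.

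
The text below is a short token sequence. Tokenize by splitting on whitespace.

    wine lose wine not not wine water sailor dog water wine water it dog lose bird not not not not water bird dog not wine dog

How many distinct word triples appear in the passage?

26 tokens → 24 trigram windows in total.
Repeated trigrams (each contributes count−1 duplicates):
  not not not: 2
1 duplicate windows → 24 − 1 = 23 distinct.

23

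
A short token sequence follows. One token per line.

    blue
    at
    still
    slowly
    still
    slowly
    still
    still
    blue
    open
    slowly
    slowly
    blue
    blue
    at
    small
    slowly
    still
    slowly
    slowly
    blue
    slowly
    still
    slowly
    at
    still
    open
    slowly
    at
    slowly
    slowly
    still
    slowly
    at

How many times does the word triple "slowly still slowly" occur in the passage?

Scanning the 32 overlapping trigram windows for "slowly still slowly":
  position 4–6: slowly still slowly
  position 17–19: slowly still slowly
  position 22–24: slowly still slowly
  position 31–33: slowly still slowly

4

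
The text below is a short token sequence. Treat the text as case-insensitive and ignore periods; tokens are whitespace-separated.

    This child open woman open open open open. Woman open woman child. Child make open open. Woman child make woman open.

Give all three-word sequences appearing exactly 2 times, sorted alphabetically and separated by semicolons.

Trigram counts meeting the condition (exactly 2 times):
  open open open: 2
  open open woman: 2
  open woman child: 2
  open woman open: 2

open open open; open open woman; open woman child; open woman open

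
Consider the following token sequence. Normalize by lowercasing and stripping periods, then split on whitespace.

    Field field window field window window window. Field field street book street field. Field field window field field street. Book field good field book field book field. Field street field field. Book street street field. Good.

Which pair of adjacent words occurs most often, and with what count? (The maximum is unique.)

"field field", 7 times

Bigram frequencies (highest first):
  field field: 7
  field window: 3
  window field: 3
  field street: 3
  street field: 3
  book field: 3
  … (7 more, each ≤ 3)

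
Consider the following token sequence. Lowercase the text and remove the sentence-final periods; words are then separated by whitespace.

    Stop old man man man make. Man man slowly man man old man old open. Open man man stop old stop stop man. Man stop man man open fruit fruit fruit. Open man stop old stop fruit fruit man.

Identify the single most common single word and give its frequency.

"man", 16 times

Unigram frequencies (highest first):
  man: 16
  stop: 7
  old: 5
  fruit: 5
  open: 4
  make: 1
  … (1 more, each ≤ 1)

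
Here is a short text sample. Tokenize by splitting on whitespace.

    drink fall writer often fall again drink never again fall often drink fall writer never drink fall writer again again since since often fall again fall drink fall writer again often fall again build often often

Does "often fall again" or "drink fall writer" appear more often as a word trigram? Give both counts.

"often fall again": 3 occurrences
"drink fall writer": 4 occurrences

"drink fall writer" (4 vs 3)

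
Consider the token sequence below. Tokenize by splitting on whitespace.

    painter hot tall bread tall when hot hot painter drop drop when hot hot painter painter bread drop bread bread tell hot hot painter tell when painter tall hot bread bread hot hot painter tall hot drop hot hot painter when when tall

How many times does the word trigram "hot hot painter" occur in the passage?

Scanning the 41 overlapping trigram windows for "hot hot painter":
  position 7–9: hot hot painter
  position 13–15: hot hot painter
  position 22–24: hot hot painter
  position 32–34: hot hot painter
  position 38–40: hot hot painter

5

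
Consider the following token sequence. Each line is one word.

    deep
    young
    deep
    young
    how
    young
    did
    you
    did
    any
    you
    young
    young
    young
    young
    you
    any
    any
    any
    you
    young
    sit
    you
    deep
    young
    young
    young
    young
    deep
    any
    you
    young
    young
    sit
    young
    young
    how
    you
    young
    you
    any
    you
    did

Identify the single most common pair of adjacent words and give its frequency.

"young young", 8 times

Bigram frequencies (highest first):
  young young: 8
  any you: 4
  you young: 4
  deep young: 3
  young deep: 2
  young how: 2
  … (14 more, each ≤ 2)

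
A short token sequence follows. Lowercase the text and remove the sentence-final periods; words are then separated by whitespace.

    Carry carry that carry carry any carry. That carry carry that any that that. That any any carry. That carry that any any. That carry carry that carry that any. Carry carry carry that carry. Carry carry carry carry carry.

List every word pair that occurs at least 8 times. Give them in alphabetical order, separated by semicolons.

carry carry; carry that

Bigram counts meeting the condition (at least 8 times):
  carry carry: 11
  carry that: 8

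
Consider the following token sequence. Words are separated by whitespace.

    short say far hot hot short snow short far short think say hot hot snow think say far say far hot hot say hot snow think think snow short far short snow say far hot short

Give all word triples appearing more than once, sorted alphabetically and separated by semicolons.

Trigram counts meeting the condition (more than once):
  far hot hot: 2
  hot snow think: 2
  say far hot: 3
  short far short: 2
  snow short far: 2

far hot hot; hot snow think; say far hot; short far short; snow short far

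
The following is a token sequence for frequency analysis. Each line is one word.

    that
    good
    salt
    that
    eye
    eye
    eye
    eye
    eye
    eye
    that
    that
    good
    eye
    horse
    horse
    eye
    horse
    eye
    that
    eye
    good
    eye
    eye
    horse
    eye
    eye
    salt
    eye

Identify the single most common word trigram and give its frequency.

Trigram frequencies (highest first):
  eye eye eye: 4
  eye horse eye: 2
  that good salt: 1
  good salt that: 1
  salt that eye: 1
  that eye eye: 1
  … (17 more, each ≤ 1)

"eye eye eye", 4 times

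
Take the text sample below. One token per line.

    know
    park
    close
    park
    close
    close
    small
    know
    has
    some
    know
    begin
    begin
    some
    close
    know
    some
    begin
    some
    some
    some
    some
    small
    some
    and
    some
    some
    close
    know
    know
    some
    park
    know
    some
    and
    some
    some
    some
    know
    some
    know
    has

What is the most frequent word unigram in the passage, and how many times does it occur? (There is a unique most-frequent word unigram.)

"some", 16 times

Unigram frequencies (highest first):
  some: 16
  know: 9
  close: 5
  park: 3
  begin: 3
  small: 2
  … (2 more, each ≤ 2)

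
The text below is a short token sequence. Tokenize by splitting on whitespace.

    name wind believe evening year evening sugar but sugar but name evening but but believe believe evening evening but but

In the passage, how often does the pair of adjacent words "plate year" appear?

Scanning the 19 overlapping bigram windows for "plate year":
  (none found)

0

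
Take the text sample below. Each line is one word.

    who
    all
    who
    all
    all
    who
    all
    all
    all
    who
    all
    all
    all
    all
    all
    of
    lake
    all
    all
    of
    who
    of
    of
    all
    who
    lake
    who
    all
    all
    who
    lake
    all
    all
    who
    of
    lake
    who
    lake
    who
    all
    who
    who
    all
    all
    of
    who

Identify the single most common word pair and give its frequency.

"all all", 11 times

Bigram frequencies (highest first):
  all all: 11
  who all: 7
  all who: 7
  all of: 3
  who lake: 3
  lake who: 3
  … (7 more, each ≤ 2)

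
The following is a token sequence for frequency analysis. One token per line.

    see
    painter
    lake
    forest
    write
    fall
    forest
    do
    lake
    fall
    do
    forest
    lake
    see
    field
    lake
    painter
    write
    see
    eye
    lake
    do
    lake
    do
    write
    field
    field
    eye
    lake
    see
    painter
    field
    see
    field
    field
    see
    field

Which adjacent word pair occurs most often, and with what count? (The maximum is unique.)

"see field", 3 times

Bigram frequencies (highest first):
  see field: 3
  see painter: 2
  do lake: 2
  lake see: 2
  eye lake: 2
  lake do: 2
  … (21 more, each ≤ 2)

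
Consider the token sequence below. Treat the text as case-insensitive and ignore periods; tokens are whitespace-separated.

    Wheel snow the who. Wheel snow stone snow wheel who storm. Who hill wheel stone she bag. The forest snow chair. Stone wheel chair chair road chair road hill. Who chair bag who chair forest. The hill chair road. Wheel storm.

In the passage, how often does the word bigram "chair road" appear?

3

Scanning the 40 overlapping bigram windows for "chair road":
  position 25–26: chair road
  position 27–28: chair road
  position 38–39: chair road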